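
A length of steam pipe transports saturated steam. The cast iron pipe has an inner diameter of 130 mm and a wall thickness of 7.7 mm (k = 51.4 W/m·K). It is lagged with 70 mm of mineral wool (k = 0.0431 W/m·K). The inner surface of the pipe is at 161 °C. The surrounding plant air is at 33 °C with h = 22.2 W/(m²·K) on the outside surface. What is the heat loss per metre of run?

q′ ≈ 50.4 W/m

Treating each annulus and film as a series resistance:
R_cast iron pipe wall = ln(72.7/65)/(2π×51.4×1) = 3.467×10^-4 K/W
R_mineral wool = ln(142.7/72.7)/(2π×0.0431×1) = 2.49 K/W
R_outer film = 1/(h_o·2πr_oL) = 1/(22.2×2π×0.1427×1) = 0.05024 K/W
R_total = 2.541 K/W
Q = ΔT/R_total = 128/2.541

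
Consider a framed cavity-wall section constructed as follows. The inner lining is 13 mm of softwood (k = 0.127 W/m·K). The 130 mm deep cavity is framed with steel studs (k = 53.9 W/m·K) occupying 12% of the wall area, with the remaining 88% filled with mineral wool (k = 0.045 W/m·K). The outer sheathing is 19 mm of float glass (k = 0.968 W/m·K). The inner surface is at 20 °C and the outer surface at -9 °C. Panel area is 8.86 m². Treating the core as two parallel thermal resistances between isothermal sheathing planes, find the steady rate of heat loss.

Q ≈ 1810 W

Sheathing layers in series; stud and cavity paths in parallel between them.
R_inner = 0.013/(0.127×8.86) = 0.01155 K/W
R_stud  = 0.13/(53.9×0.12×8.86) = 0.002269 K/W
R_cav   = 0.13/(0.045×0.88×8.86) = 0.3705 K/W
1/R_core = 1/R_stud + 1/R_cav → R_core = 0.002255 K/W
R_outer = 0.019/(0.968×8.86) = 0.002215 K/W
R_total = 0.01602 K/W
Q = ΔT/R_total = 29/0.01602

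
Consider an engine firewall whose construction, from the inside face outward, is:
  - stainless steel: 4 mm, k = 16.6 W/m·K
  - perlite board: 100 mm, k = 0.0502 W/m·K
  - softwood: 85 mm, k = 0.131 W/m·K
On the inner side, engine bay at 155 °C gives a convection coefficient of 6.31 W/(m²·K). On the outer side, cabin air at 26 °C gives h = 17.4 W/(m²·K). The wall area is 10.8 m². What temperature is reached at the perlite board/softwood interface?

Treating each layer as a thermal resistance in series:
R_inner film = 1/(h_i·A) = 1/(6.31×10.8) = 0.01467 K/W
R_stainless steel = L/(kA) = 0.004/(16.6×10.8) = 2.231×10^-5 K/W
R_perlite board = L/(kA) = 0.1/(0.0502×10.8) = 0.1844 K/W
R_softwood = L/(kA) = 0.085/(0.131×10.8) = 0.06008 K/W
R_outer film = 1/(h_o·A) = 1/(17.4×10.8) = 0.005321 K/W
R_total = 0.2645 K/W;  Q = ΔT/R_total = 129/0.2645 = 487.6 W
T_interface = T_inner − Q·ΣR(inner→interface) = 155 − 488×0.1991

T ≈ 57.9 °C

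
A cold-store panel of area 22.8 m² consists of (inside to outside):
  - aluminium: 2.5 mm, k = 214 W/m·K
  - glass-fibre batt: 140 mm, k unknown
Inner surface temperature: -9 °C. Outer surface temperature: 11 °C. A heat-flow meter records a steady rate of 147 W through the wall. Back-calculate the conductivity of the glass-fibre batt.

k ≈ 0.0451 W/(m·K)

Thermal resistances in series:
R_aluminium = L/(kA) = 0.0025/(214×22.8) = 5.124×10^-7 K/W
Sum of known resistances R_other = 5.124×10^-7 K/W
Total R = ΔT/Q = 20/147 = 0.1361 K/W
R_glass-fibre batt = R_total − R_other = 0.1361 K/W
k = L/(R·A) = 0.14/(0.1361×22.8)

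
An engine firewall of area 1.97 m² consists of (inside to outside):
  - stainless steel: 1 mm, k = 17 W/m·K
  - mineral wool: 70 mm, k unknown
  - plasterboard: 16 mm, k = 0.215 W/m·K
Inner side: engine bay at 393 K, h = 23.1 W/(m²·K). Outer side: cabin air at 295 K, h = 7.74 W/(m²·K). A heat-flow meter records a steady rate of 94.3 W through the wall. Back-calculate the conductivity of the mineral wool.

k ≈ 0.0389 W/(m·K)

Model the wall as resistances in series:
R_inner film = 1/(h_i·A) = 1/(23.1×1.97) = 0.02197 K/W
R_stainless steel = L/(kA) = 0.001/(17×1.97) = 2.986×10^-5 K/W
R_plasterboard = L/(kA) = 0.016/(0.215×1.97) = 0.03778 K/W
R_outer film = 1/(h_o·A) = 1/(7.74×1.97) = 0.06558 K/W
Sum of known resistances R_other = 0.1254 K/W
Total R = ΔT/Q = 98/94.3 = 1.039 K/W
R_mineral wool = R_total − R_other = 0.9139 K/W
k = L/(R·A) = 0.07/(0.9139×1.97)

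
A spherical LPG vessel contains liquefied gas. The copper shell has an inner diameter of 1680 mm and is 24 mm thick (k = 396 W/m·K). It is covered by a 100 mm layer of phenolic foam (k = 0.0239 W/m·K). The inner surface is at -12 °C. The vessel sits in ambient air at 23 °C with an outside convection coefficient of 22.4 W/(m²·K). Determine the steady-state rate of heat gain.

Spherical conduction: R = (1/r_in − 1/r_out)/(4πk) per layer; series-sum.
R_copper shell = (1/0.84 − 1/0.864)/(4π×396) = 6.645×10^-6 K/W
R_phenolic foam = (1/0.864 − 1/0.964)/(4π×0.0239) = 0.3998 K/W
R_outer film = 1/(h·4πr_o²) = 1/(22.4×4π×0.964²) = 0.003823 K/W
R_total = 0.4036 K/W
Q = ΔT/R_total = 35/0.4036

Q ≈ 86.7 W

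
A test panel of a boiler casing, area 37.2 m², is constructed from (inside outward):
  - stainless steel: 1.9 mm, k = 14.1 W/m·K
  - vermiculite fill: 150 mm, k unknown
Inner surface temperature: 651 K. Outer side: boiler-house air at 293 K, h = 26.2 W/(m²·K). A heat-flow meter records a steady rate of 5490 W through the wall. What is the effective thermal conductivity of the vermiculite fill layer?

Series thermal resistances:
R_stainless steel = L/(kA) = 0.0019/(14.1×37.2) = 3.622×10^-6 K/W
R_outer film = 1/(h_o·A) = 1/(26.2×37.2) = 0.001026 K/W
Sum of known resistances R_other = 0.00103 K/W
Total R = ΔT/Q = 358/5490 = 0.06521 K/W
R_vermiculite fill = R_total − R_other = 0.06418 K/W
k = L/(R·A) = 0.15/(0.06418×37.2)

k ≈ 0.0628 W/(m·K)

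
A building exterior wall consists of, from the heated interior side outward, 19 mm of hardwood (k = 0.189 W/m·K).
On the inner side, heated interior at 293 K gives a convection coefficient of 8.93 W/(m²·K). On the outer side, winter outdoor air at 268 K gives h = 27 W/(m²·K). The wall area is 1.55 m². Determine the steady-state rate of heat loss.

Treating each layer as a thermal resistance in series:
R_inner film = 1/(h_i·A) = 1/(8.93×1.55) = 0.07225 K/W
R_hardwood = L/(kA) = 0.019/(0.189×1.55) = 0.06486 K/W
R_outer film = 1/(h_o·A) = 1/(27×1.55) = 0.02389 K/W
R_total = 0.161 K/W
Q = ΔT / R_total = 25 / 0.161

Q ≈ 155 W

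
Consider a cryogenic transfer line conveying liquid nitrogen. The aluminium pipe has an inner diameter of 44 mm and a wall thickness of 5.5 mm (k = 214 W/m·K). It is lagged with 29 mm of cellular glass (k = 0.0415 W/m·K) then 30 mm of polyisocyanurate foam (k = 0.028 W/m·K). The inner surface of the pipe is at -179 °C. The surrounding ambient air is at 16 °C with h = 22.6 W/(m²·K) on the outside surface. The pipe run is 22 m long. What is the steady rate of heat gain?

Cylindrical conduction, so R = ln(r₂/r₁)/(2πkL) per layer, in series:
R_aluminium pipe wall = ln(27.5/22)/(2π×214×22) = 7.543×10^-6 K/W
R_cellular glass = ln(56.5/27.5)/(2π×0.0415×22) = 0.1255 K/W
R_polyisocyanurate foam = ln(86.5/56.5)/(2π×0.028×22) = 0.11 K/W
R_outer film = 1/(h_o·2πr_oL) = 1/(22.6×2π×0.0865×22) = 0.003701 K/W
R_total = 0.2393 K/W
Q = ΔT/R_total = 195/0.2393

Q ≈ 815 W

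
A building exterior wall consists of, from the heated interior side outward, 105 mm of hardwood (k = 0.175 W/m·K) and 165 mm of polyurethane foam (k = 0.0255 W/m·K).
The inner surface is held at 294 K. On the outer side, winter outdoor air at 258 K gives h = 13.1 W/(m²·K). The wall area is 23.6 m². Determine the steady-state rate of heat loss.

Q ≈ 119 W

Model the wall as resistances in series:
R_hardwood = L/(kA) = 0.105/(0.175×23.6) = 0.02542 K/W
R_polyurethane foam = L/(kA) = 0.165/(0.0255×23.6) = 0.2742 K/W
R_outer film = 1/(h_o·A) = 1/(13.1×23.6) = 0.003235 K/W
R_total = 0.3028 K/W
Q = ΔT / R_total = 36 / 0.3028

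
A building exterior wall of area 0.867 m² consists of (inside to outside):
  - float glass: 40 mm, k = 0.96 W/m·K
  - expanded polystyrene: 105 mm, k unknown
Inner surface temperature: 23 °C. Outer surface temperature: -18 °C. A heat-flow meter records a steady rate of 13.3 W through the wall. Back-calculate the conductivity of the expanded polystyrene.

Model the wall as resistances in series:
R_float glass = L/(kA) = 0.04/(0.96×0.867) = 0.04806 K/W
Sum of known resistances R_other = 0.04806 K/W
Total R = ΔT/Q = 41/13.3 = 3.083 K/W
R_expanded polystyrene = R_total − R_other = 3.035 K/W
k = L/(R·A) = 0.105/(3.035×0.867)

k ≈ 0.0399 W/(m·K)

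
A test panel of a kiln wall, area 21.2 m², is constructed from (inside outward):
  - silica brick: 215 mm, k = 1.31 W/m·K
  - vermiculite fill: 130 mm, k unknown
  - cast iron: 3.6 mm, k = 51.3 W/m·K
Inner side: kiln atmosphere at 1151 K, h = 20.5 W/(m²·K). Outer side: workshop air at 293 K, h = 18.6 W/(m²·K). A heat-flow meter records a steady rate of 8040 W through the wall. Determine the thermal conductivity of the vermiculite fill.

k ≈ 0.0651 W/(m·K)

Using the resistance-network approach (series):
R_inner film = 1/(h_i·A) = 1/(20.5×21.2) = 0.002301 K/W
R_silica brick = L/(kA) = 0.215/(1.31×21.2) = 0.007742 K/W
R_cast iron = L/(kA) = 0.0036/(51.3×21.2) = 3.31×10^-6 K/W
R_outer film = 1/(h_o·A) = 1/(18.6×21.2) = 0.002536 K/W
Sum of known resistances R_other = 0.01258 K/W
Total R = ΔT/Q = 858/8040 = 0.1067 K/W
R_vermiculite fill = R_total − R_other = 0.09413 K/W
k = L/(R·A) = 0.13/(0.09413×21.2)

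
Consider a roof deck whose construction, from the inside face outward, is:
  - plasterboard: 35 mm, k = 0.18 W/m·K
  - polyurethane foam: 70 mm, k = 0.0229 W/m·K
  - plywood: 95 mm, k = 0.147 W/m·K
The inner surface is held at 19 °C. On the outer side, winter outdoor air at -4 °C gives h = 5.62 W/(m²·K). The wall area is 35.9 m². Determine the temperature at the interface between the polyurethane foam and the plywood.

T ≈ 0.651 °C

Treating each layer as a thermal resistance in series:
R_plasterboard = L/(kA) = 0.035/(0.18×35.9) = 0.005416 K/W
R_polyurethane foam = L/(kA) = 0.07/(0.0229×35.9) = 0.08515 K/W
R_plywood = L/(kA) = 0.095/(0.147×35.9) = 0.018 K/W
R_outer film = 1/(h_o·A) = 1/(5.62×35.9) = 0.004956 K/W
R_total = 0.1135 K/W;  Q = ΔT/R_total = 23/0.1135 = 202.6 W
T_interface = T_inner − Q·ΣR(inner→interface) = 19 − 203×0.09056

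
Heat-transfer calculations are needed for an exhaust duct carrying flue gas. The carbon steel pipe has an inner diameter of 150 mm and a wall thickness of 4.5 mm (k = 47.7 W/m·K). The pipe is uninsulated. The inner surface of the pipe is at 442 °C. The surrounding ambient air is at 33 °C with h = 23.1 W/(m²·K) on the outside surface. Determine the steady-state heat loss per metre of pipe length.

q′ ≈ 4710 W/m

Radial resistances (cylindrical: R_cond = ln(r_o/r_i)/(2πkL), R_conv = 1/(h·2πrL)):
R_carbon steel pipe wall = ln(79.5/75)/(2π×47.7×1) = 1.944×10^-4 K/W
R_outer film = 1/(h_o·2πr_oL) = 1/(23.1×2π×0.0795×1) = 0.08666 K/W
R_total = 0.08686 K/W
Q = ΔT/R_total = 409/0.08686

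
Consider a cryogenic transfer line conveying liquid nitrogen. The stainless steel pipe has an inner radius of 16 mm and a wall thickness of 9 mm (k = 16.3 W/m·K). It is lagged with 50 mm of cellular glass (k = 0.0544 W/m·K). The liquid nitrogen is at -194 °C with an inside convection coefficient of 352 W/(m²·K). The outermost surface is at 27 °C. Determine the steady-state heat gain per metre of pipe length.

Cylindrical conduction, so R = ln(r₂/r₁)/(2πkL) per layer, in series:
R_inner film = 1/(h_i·2πr₁L) = 1/(352×2π×0.016×1) = 0.02826 K/W
R_stainless steel pipe wall = ln(25/16)/(2π×16.3×1) = 0.004358 K/W
R_cellular glass = ln(75/25)/(2π×0.0544×1) = 3.214 K/W
R_total = 3.247 K/W
Q = ΔT/R_total = 221/3.247

q′ ≈ 68.1 W/m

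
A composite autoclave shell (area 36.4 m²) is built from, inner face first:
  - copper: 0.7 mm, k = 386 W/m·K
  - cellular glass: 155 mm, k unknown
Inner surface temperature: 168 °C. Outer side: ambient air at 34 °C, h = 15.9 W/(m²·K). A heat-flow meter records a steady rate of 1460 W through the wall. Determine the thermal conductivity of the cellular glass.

k ≈ 0.0473 W/(m·K)

Using the resistance-network approach (series):
R_copper = L/(kA) = 0.0007/(386×36.4) = 4.982×10^-8 K/W
R_outer film = 1/(h_o·A) = 1/(15.9×36.4) = 0.001728 K/W
Sum of known resistances R_other = 0.001728 K/W
Total R = ΔT/Q = 134/1460 = 0.09178 K/W
R_cellular glass = R_total − R_other = 0.09005 K/W
k = L/(R·A) = 0.155/(0.09005×36.4)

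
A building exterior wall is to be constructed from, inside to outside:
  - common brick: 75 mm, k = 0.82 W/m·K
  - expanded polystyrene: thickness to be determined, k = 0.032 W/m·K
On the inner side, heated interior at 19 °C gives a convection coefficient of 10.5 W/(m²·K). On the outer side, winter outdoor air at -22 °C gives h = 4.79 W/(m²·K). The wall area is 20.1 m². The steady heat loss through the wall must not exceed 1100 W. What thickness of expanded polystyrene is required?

L ≈ 11.3 mm

Model the wall as resistances in series:
R_inner film = 1/(h_i·A) = 1/(10.5×20.1) = 0.004738 K/W
R_common brick = L/(kA) = 0.075/(0.82×20.1) = 0.00455 K/W
R_outer film = 1/(h_o·A) = 1/(4.79×20.1) = 0.01039 K/W
Sum of the known resistances R_other = 0.01968 K/W
Required total resistance R_tot = ΔT/Q_allow = 41/1100 = 0.03727 K/W
R_expanded polystyrene = R_tot − R_other = 0.0176 K/W
L = R·k·A = 0.0176×0.032×20.1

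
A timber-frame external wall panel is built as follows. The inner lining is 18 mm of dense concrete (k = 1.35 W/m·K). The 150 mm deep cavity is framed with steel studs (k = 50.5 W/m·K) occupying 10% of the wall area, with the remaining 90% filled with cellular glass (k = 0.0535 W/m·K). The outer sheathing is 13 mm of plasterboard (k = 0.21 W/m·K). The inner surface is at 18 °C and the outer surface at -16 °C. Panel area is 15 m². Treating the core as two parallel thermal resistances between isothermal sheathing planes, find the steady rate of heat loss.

Q ≈ 4870 W

Sheathing layers in series; stud and cavity paths in parallel between them.
R_inner = 0.018/(1.35×15) = 8.889×10^-4 K/W
R_stud  = 0.15/(50.5×0.1×15) = 0.00198 K/W
R_cav   = 0.15/(0.0535×0.9×15) = 0.2077 K/W
1/R_core = 1/R_stud + 1/R_cav → R_core = 0.001961 K/W
R_outer = 0.013/(0.21×15) = 0.004127 K/W
R_total = 0.006977 K/W
Q = ΔT/R_total = 34/0.006977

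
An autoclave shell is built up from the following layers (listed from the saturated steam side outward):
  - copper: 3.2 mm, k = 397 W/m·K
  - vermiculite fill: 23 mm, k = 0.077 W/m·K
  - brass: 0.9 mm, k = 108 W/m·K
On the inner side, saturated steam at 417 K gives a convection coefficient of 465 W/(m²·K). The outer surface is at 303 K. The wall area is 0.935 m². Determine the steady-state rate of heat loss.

Treating each layer as a thermal resistance in series:
R_inner film = 1/(h_i·A) = 1/(465×0.935) = 0.0023 K/W
R_copper = L/(kA) = 0.0032/(397×0.935) = 8.621×10^-6 K/W
R_vermiculite fill = L/(kA) = 0.023/(0.077×0.935) = 0.3195 K/W
R_brass = L/(kA) = 0.0009/(108×0.935) = 8.913×10^-6 K/W
R_total = 0.3218 K/W
Q = ΔT / R_total = 114 / 0.3218

Q ≈ 354 W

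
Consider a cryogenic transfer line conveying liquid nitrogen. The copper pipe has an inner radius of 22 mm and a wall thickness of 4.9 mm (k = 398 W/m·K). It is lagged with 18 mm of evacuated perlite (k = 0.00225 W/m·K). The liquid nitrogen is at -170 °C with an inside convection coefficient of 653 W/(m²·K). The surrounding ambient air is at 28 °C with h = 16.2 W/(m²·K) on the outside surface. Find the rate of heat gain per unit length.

q′ ≈ 5.43 W/m

For a radial system each layer contributes R = ln(r_out/r_in)/(2πkL); films add R = 1/(hA).
R_inner film = 1/(h_i·2πr₁L) = 1/(653×2π×0.022×1) = 0.01108 K/W
R_copper pipe wall = ln(26.9/22)/(2π×398×1) = 8.041×10^-5 K/W
R_evacuated perlite = ln(44.9/26.9)/(2π×0.00225×1) = 36.24 K/W
R_outer film = 1/(h_o·2πr_oL) = 1/(16.2×2π×0.0449×1) = 0.2188 K/W
R_total = 36.47 K/W
Q = ΔT/R_total = 198/36.47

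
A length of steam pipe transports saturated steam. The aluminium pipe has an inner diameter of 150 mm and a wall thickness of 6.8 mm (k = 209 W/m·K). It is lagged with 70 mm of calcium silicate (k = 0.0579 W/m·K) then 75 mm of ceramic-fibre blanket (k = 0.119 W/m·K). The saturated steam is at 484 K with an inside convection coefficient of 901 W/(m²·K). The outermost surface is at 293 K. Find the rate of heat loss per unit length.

q′ ≈ 85.3 W/m

Per-layer cylindrical resistances, series-summed:
R_inner film = 1/(h_i·2πr₁L) = 1/(901×2π×0.075×1) = 0.002355 K/W
R_aluminium pipe wall = ln(81.8/75)/(2π×209×1) = 6.609×10^-5 K/W
R_calcium silicate = ln(151.8/81.8)/(2π×0.0579×1) = 1.7 K/W
R_ceramic-fibre blanket = ln(226.8/151.8)/(2π×0.119×1) = 0.537 K/W
R_total = 2.239 K/W
Q = ΔT/R_total = 191/2.239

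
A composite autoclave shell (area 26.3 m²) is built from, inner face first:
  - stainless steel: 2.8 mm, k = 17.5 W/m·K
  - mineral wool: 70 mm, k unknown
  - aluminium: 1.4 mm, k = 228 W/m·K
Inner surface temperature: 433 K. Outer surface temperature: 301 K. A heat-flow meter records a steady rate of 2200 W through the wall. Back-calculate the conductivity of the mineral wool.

Series thermal resistances:
R_stainless steel = L/(kA) = 0.0028/(17.5×26.3) = 6.084×10^-6 K/W
R_aluminium = L/(kA) = 0.0014/(228×26.3) = 2.335×10^-7 K/W
Sum of known resistances R_other = 6.317×10^-6 K/W
Total R = ΔT/Q = 132/2200 = 0.06 K/W
R_mineral wool = R_total − R_other = 0.05999 K/W
k = L/(R·A) = 0.07/(0.05999×26.3)

k ≈ 0.0444 W/(m·K)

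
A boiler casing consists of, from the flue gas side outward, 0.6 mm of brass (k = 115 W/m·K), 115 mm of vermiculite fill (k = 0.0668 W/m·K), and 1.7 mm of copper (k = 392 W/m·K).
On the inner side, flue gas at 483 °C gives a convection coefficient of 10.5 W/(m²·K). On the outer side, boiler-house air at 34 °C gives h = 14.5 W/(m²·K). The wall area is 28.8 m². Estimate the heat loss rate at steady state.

Q ≈ 6860 W

Series thermal resistances:
R_inner film = 1/(h_i·A) = 1/(10.5×28.8) = 0.003307 K/W
R_brass = L/(kA) = 0.0006/(115×28.8) = 1.812×10^-7 K/W
R_vermiculite fill = L/(kA) = 0.115/(0.0668×28.8) = 0.05978 K/W
R_copper = L/(kA) = 0.0017/(392×28.8) = 1.506×10^-7 K/W
R_outer film = 1/(h_o·A) = 1/(14.5×28.8) = 0.002395 K/W
R_total = 0.06548 K/W
Q = ΔT / R_total = 449 / 0.06548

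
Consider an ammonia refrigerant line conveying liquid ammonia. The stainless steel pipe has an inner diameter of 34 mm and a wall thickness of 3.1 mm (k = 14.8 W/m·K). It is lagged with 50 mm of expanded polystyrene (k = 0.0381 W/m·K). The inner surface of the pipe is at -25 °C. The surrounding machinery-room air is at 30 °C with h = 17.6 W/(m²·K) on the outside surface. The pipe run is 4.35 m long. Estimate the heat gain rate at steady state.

Q ≈ 44.7 W

For a radial system each layer contributes R = ln(r_out/r_in)/(2πkL); films add R = 1/(hA).
R_stainless steel pipe wall = ln(20.1/17)/(2π×14.8×4.35) = 4.141×10^-4 K/W
R_expanded polystyrene = ln(70.1/20.1)/(2π×0.0381×4.35) = 1.2 K/W
R_outer film = 1/(h_o·2πr_oL) = 1/(17.6×2π×0.0701×4.35) = 0.02966 K/W
R_total = 1.23 K/W
Q = ΔT/R_total = 55/1.23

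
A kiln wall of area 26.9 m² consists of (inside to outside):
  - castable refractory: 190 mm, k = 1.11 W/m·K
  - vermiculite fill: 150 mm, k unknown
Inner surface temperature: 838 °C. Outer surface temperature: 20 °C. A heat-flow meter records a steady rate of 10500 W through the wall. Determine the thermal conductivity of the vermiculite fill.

Series thermal resistances:
R_castable refractory = L/(kA) = 0.19/(1.11×26.9) = 0.006363 K/W
Sum of known resistances R_other = 0.006363 K/W
Total R = ΔT/Q = 818/10500 = 0.0779 K/W
R_vermiculite fill = R_total − R_other = 0.07154 K/W
k = L/(R·A) = 0.15/(0.07154×26.9)

k ≈ 0.0779 W/(m·K)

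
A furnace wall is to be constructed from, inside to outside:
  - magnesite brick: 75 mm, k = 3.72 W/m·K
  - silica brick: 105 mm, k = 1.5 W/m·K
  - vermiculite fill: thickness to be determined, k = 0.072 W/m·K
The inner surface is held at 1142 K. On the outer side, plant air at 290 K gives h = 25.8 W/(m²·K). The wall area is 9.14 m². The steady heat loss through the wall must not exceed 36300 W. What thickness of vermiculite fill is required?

Treating each layer as a thermal resistance in series:
R_magnesite brick = L/(kA) = 0.075/(3.72×9.14) = 0.002206 K/W
R_silica brick = L/(kA) = 0.105/(1.5×9.14) = 0.007659 K/W
R_outer film = 1/(h_o·A) = 1/(25.8×9.14) = 0.004241 K/W
Sum of the known resistances R_other = 0.01411 K/W
Required total resistance R_tot = ΔT/Q_allow = 852/36300 = 0.02347 K/W
R_vermiculite fill = R_tot − R_other = 0.009366 K/W
L = R·k·A = 0.009366×0.072×9.14

L ≈ 6.16 mm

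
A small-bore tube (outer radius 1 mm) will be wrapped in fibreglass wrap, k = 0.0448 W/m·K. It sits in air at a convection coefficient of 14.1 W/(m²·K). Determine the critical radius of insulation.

r_cr ≈ 3.18 mm

For a cylinder r_cr = k/h = 0.0448/14.1
r_cr = 3.18 mm; since the bare radius (1 mm) is below r_cr, adding a thin layer of insulation will *increase* heat loss.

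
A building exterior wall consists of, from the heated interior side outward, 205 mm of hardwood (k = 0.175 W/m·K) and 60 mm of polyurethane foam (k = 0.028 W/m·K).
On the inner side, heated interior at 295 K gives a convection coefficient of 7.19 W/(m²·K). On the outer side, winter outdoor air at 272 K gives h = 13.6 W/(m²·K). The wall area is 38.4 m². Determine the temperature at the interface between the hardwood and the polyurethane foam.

Model the wall as resistances in series:
R_inner film = 1/(h_i·A) = 1/(7.19×38.4) = 0.003622 K/W
R_hardwood = L/(kA) = 0.205/(0.175×38.4) = 0.03051 K/W
R_polyurethane foam = L/(kA) = 0.06/(0.028×38.4) = 0.0558 K/W
R_outer film = 1/(h_o·A) = 1/(13.6×38.4) = 0.001915 K/W
R_total = 0.09185 K/W;  Q = ΔT/R_total = 23/0.09185 = 250.4 W
T_interface = T_inner − Q·ΣR(inner→interface) = 295 − 250×0.03413

T ≈ 286 K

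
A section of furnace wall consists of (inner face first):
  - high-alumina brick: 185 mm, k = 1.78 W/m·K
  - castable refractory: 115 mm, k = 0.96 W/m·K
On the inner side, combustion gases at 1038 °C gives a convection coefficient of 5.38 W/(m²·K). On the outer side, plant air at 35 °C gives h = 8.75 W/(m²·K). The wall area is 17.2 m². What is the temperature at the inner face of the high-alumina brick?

T ≈ 682 °C

Model the wall as resistances in series:
R_inner film = 1/(h_i·A) = 1/(5.38×17.2) = 0.01081 K/W
R_high-alumina brick = L/(kA) = 0.185/(1.78×17.2) = 0.006043 K/W
R_castable refractory = L/(kA) = 0.115/(0.96×17.2) = 0.006965 K/W
R_outer film = 1/(h_o·A) = 1/(8.75×17.2) = 0.006645 K/W
R_total = 0.03046 K/W;  Q = ΔT/R_total = 1003/0.03046 = 32930 W
T_interface = T_inner − Q·ΣR(inner→interface) = 1038 − 32900×0.01081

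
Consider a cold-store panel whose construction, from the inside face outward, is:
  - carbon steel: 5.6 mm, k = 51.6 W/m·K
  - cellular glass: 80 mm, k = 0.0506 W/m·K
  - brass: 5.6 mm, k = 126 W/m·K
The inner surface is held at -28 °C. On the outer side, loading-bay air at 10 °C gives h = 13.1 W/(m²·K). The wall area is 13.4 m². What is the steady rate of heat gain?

Q ≈ 307 W

Using the resistance-network approach (series):
R_carbon steel = L/(kA) = 0.0056/(51.6×13.4) = 8.099×10^-6 K/W
R_cellular glass = L/(kA) = 0.08/(0.0506×13.4) = 0.118 K/W
R_brass = L/(kA) = 0.0056/(126×13.4) = 3.317×10^-6 K/W
R_outer film = 1/(h_o·A) = 1/(13.1×13.4) = 0.005697 K/W
R_total = 0.1237 K/W
Q = ΔT / R_total = 38 / 0.1237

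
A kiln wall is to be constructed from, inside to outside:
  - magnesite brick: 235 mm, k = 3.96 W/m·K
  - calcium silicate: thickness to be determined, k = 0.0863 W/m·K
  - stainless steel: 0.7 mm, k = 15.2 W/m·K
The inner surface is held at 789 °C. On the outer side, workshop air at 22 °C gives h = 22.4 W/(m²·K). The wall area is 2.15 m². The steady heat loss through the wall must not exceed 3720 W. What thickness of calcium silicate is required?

L ≈ 29.3 mm

Model the wall as resistances in series:
R_magnesite brick = L/(kA) = 0.235/(3.96×2.15) = 0.0276 K/W
R_stainless steel = L/(kA) = 0.0007/(15.2×2.15) = 2.142×10^-5 K/W
R_outer film = 1/(h_o·A) = 1/(22.4×2.15) = 0.02076 K/W
Sum of the known resistances R_other = 0.04839 K/W
Required total resistance R_tot = ΔT/Q_allow = 767/3720 = 0.2062 K/W
R_calcium silicate = R_tot − R_other = 0.1578 K/W
L = R·k·A = 0.1578×0.0863×2.15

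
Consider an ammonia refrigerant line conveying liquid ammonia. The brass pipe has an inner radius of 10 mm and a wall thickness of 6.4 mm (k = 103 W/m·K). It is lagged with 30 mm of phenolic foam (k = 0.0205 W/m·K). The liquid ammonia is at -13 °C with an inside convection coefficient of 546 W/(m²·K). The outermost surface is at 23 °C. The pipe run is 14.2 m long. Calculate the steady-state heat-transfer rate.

Q ≈ 63.1 W

Cylindrical conduction, so R = ln(r₂/r₁)/(2πkL) per layer, in series:
R_inner film = 1/(h_i·2πr₁L) = 1/(546×2π×0.01×14.2) = 0.002053 K/W
R_brass pipe wall = ln(16.4/10)/(2π×103×14.2) = 5.383×10^-5 K/W
R_phenolic foam = ln(46.4/16.4)/(2π×0.0205×14.2) = 0.5686 K/W
R_total = 0.5707 K/W
Q = ΔT/R_total = 36/0.5707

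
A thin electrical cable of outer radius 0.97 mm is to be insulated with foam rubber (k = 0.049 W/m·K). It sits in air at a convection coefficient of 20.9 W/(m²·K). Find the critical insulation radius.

For a cylinder r_cr = k/h = 0.049/20.9
r_cr = 2.34 mm; since the bare radius (0.97 mm) is below r_cr, adding a thin layer of insulation will *increase* heat loss.

r_cr ≈ 2.34 mm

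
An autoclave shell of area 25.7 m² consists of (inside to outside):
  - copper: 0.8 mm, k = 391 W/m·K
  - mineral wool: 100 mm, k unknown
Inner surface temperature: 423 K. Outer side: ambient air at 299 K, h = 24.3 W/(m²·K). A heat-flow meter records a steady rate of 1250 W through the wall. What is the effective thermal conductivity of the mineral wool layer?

Treating each layer as a thermal resistance in series:
R_copper = L/(kA) = 0.0008/(391×25.7) = 7.961×10^-8 K/W
R_outer film = 1/(h_o·A) = 1/(24.3×25.7) = 0.001601 K/W
Sum of known resistances R_other = 0.001601 K/W
Total R = ΔT/Q = 124/1250 = 0.0992 K/W
R_mineral wool = R_total − R_other = 0.0976 K/W
k = L/(R·A) = 0.1/(0.0976×25.7)

k ≈ 0.0399 W/(m·K)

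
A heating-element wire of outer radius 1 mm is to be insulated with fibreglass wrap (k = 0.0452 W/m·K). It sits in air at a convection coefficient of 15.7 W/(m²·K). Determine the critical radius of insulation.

r_cr ≈ 2.88 mm

For a cylinder r_cr = k/h = 0.0452/15.7
r_cr = 2.88 mm; since the bare radius (1 mm) is below r_cr, adding a thin layer of insulation will *increase* heat loss.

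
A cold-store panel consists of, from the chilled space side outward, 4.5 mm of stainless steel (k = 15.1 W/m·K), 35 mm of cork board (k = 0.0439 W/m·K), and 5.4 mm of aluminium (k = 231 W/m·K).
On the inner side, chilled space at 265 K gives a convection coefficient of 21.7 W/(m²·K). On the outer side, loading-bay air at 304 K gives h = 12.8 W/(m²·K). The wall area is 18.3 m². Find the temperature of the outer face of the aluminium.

T ≈ 301 K

Model the wall as resistances in series:
R_inner film = 1/(h_i·A) = 1/(21.7×18.3) = 0.002518 K/W
R_stainless steel = L/(kA) = 0.0045/(15.1×18.3) = 1.628×10^-5 K/W
R_cork board = L/(kA) = 0.035/(0.0439×18.3) = 0.04357 K/W
R_aluminium = L/(kA) = 0.0054/(231×18.3) = 1.277×10^-6 K/W
R_outer film = 1/(h_o·A) = 1/(12.8×18.3) = 0.004269 K/W
R_total = 0.05037 K/W;  Q = ΔT/R_total = 39/0.05037 = 774.2 W
T_interface = T_inner + Q·ΣR(inner→interface) = 265 + 774×0.0461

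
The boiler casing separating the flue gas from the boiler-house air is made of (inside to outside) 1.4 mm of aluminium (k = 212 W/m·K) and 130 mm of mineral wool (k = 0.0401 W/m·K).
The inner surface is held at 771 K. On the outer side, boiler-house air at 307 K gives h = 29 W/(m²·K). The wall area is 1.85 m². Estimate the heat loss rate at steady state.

Treating each layer as a thermal resistance in series:
R_aluminium = L/(kA) = 0.0014/(212×1.85) = 3.57×10^-6 K/W
R_mineral wool = L/(kA) = 0.13/(0.0401×1.85) = 1.752 K/W
R_outer film = 1/(h_o·A) = 1/(29×1.85) = 0.01864 K/W
R_total = 1.771 K/W
Q = ΔT / R_total = 464 / 1.771

Q ≈ 262 W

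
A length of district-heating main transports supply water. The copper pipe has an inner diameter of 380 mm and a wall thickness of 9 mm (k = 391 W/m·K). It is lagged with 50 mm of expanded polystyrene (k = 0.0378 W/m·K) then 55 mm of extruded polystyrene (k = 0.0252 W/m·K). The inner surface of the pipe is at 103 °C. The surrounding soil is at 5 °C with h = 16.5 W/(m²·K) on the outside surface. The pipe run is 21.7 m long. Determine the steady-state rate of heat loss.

Radial resistances (cylindrical: R_cond = ln(r_o/r_i)/(2πkL), R_conv = 1/(h·2πrL)):
R_copper pipe wall = ln(199/190)/(2π×391×21.7) = 8.681×10^-7 K/W
R_expanded polystyrene = ln(249/199)/(2π×0.0378×21.7) = 0.04349 K/W
R_extruded polystyrene = ln(304/249)/(2π×0.0252×21.7) = 0.05809 K/W
R_outer film = 1/(h_o·2πr_oL) = 1/(16.5×2π×0.304×21.7) = 0.001462 K/W
R_total = 0.103 K/W
Q = ΔT/R_total = 98/0.103

Q ≈ 951 W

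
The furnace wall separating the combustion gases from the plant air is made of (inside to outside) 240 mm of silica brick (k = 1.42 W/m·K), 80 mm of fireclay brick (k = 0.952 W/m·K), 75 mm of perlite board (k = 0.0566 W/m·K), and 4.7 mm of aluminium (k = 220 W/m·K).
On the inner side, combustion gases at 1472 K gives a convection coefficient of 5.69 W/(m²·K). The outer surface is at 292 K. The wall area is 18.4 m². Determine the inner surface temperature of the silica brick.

Treating each layer as a thermal resistance in series:
R_inner film = 1/(h_i·A) = 1/(5.69×18.4) = 0.009551 K/W
R_silica brick = L/(kA) = 0.24/(1.42×18.4) = 0.009186 K/W
R_fireclay brick = L/(kA) = 0.08/(0.952×18.4) = 0.004567 K/W
R_perlite board = L/(kA) = 0.075/(0.0566×18.4) = 0.07202 K/W
R_aluminium = L/(kA) = 0.0047/(220×18.4) = 1.161×10^-6 K/W
R_total = 0.09532 K/W;  Q = ΔT/R_total = 1180/0.09532 = 12380 W
T_interface = T_inner − Q·ΣR(inner→interface) = 1472 − 12400×0.009551

T ≈ 1350 K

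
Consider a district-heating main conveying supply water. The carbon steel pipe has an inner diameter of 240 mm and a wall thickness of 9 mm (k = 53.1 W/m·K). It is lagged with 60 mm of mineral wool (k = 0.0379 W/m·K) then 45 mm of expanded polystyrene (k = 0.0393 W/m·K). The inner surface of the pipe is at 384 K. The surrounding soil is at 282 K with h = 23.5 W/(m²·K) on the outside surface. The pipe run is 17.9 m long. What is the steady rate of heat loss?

Radial resistances (cylindrical: R_cond = ln(r_o/r_i)/(2πkL), R_conv = 1/(h·2πrL)):
R_carbon steel pipe wall = ln(129/120)/(2π×53.1×17.9) = 1.211×10^-5 K/W
R_mineral wool = ln(189/129)/(2π×0.0379×17.9) = 0.0896 K/W
R_expanded polystyrene = ln(234/189)/(2π×0.0393×17.9) = 0.04832 K/W
R_outer film = 1/(h_o·2πr_oL) = 1/(23.5×2π×0.234×17.9) = 0.001617 K/W
R_total = 0.1396 K/W
Q = ΔT/R_total = 102/0.1396

Q ≈ 731 W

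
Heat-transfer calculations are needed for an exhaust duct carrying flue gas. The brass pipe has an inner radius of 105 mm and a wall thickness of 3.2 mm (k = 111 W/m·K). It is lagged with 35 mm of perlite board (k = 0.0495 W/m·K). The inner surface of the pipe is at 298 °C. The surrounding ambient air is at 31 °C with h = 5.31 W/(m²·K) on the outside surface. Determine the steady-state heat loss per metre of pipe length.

Cylindrical conduction, so R = ln(r₂/r₁)/(2πkL) per layer, in series:
R_brass pipe wall = ln(108.2/105)/(2π×111×1) = 4.304×10^-5 K/W
R_perlite board = ln(143.2/108.2)/(2π×0.0495×1) = 0.9011 K/W
R_outer film = 1/(h_o·2πr_oL) = 1/(5.31×2π×0.1432×1) = 0.2093 K/W
R_total = 1.11 K/W
Q = ΔT/R_total = 267/1.11

q′ ≈ 240 W/m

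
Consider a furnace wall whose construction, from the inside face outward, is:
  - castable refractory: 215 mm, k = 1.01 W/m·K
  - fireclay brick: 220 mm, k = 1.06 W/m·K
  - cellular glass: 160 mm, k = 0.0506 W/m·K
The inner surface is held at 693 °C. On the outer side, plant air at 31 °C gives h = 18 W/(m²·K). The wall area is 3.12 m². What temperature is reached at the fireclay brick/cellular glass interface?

T ≈ 616 °C

Series thermal resistances:
R_castable refractory = L/(kA) = 0.215/(1.01×3.12) = 0.06823 K/W
R_fireclay brick = L/(kA) = 0.22/(1.06×3.12) = 0.06652 K/W
R_cellular glass = L/(kA) = 0.16/(0.0506×3.12) = 1.013 K/W
R_outer film = 1/(h_o·A) = 1/(18×3.12) = 0.01781 K/W
R_total = 1.166 K/W;  Q = ΔT/R_total = 662/1.166 = 567.7 W
T_interface = T_inner − Q·ΣR(inner→interface) = 693 − 568×0.1347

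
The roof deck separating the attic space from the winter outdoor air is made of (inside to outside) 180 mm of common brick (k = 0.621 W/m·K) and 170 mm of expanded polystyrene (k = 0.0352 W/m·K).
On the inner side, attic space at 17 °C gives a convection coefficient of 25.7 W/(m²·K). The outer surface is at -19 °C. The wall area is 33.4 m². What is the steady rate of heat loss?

Q ≈ 233 W

Treating each layer as a thermal resistance in series:
R_inner film = 1/(h_i·A) = 1/(25.7×33.4) = 0.001165 K/W
R_common brick = L/(kA) = 0.18/(0.621×33.4) = 0.008678 K/W
R_expanded polystyrene = L/(kA) = 0.17/(0.0352×33.4) = 0.1446 K/W
R_total = 0.1544 K/W
Q = ΔT / R_total = 36 / 0.1544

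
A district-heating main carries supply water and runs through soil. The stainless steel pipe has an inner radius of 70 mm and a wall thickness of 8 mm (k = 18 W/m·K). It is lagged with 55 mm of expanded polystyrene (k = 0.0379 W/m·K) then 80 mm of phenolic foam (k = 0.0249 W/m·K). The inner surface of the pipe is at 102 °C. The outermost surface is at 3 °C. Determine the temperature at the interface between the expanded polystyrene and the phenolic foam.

Cylindrical conduction, so R = ln(r₂/r₁)/(2πkL) per layer, in series:
R_stainless steel pipe wall = ln(78/70)/(2π×18×1) = 9.568×10^-4 K/W
R_expanded polystyrene = ln(133/78)/(2π×0.0379×1) = 2.241 K/W
R_phenolic foam = ln(213/133)/(2π×0.0249×1) = 3.01 K/W
R_total = 5.252 K/W
Q = ΔT/R_total = 99/5.252
Q = 18.8 W/m
T_interface = T_inner − Q·ΣR(inner→interface) = 102 − 18.8×2.242

T ≈ 59.7 °C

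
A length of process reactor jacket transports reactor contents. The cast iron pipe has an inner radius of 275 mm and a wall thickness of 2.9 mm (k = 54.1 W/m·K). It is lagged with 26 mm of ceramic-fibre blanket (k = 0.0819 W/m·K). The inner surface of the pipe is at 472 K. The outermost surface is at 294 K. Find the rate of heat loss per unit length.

q′ ≈ 1020 W/m

For a radial system each layer contributes R = ln(r_out/r_in)/(2πkL); films add R = 1/(hA).
R_cast iron pipe wall = ln(277.9/275)/(2π×54.1×1) = 3.086×10^-5 K/W
R_ceramic-fibre blanket = ln(303.9/277.9)/(2π×0.0819×1) = 0.1738 K/W
R_total = 0.1738 K/W
Q = ΔT/R_total = 178/0.1738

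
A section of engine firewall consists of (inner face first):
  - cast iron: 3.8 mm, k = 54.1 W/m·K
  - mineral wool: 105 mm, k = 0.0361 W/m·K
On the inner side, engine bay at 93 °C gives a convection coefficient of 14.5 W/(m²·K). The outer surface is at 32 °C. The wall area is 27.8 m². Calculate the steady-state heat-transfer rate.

Series thermal resistances:
R_inner film = 1/(h_i·A) = 1/(14.5×27.8) = 0.002481 K/W
R_cast iron = L/(kA) = 0.0038/(54.1×27.8) = 2.527×10^-6 K/W
R_mineral wool = L/(kA) = 0.105/(0.0361×27.8) = 0.1046 K/W
R_total = 0.1071 K/W
Q = ΔT / R_total = 61 / 0.1071

Q ≈ 570 W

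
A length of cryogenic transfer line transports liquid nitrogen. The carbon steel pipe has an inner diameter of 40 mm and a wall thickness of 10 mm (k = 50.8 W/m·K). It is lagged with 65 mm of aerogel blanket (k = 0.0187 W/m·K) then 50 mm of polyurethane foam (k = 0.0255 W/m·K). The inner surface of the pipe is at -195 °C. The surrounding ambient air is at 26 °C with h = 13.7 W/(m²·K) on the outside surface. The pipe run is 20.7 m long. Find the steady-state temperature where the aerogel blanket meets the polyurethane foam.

Cylindrical conduction, so R = ln(r₂/r₁)/(2πkL) per layer, in series:
R_carbon steel pipe wall = ln(30/20)/(2π×50.8×20.7) = 6.137×10^-5 K/W
R_aerogel blanket = ln(95/30)/(2π×0.0187×20.7) = 0.4739 K/W
R_polyurethane foam = ln(145/95)/(2π×0.0255×20.7) = 0.1275 K/W
R_outer film = 1/(h_o·2πr_oL) = 1/(13.7×2π×0.145×20.7) = 0.00387 K/W
R_total = 0.6054 K/W
Q = ΔT/R_total = 221/0.6054
Q = 365 W
T_interface = T_inner + Q·ΣR(inner→interface) = -195 + 365×0.474

T ≈ -22 °C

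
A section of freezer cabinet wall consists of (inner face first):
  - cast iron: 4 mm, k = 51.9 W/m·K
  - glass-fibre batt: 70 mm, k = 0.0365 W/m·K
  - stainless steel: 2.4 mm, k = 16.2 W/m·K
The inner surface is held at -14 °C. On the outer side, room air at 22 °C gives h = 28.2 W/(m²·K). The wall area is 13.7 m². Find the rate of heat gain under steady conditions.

Series thermal resistances:
R_cast iron = L/(kA) = 0.004/(51.9×13.7) = 5.626×10^-6 K/W
R_glass-fibre batt = L/(kA) = 0.07/(0.0365×13.7) = 0.14 K/W
R_stainless steel = L/(kA) = 0.0024/(16.2×13.7) = 1.081×10^-5 K/W
R_outer film = 1/(h_o·A) = 1/(28.2×13.7) = 0.002588 K/W
R_total = 0.1426 K/W
Q = ΔT / R_total = 36 / 0.1426

Q ≈ 252 W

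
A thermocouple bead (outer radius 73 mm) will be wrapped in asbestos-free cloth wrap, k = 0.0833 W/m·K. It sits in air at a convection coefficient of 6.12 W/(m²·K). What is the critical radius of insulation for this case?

For a sphere r_cr = 2k/h = 2×0.0833/6.12
r_cr = 27.2 mm; since the bare radius (73 mm) is above r_cr, any added insulation will reduce heat loss.

r_cr ≈ 27.2 mm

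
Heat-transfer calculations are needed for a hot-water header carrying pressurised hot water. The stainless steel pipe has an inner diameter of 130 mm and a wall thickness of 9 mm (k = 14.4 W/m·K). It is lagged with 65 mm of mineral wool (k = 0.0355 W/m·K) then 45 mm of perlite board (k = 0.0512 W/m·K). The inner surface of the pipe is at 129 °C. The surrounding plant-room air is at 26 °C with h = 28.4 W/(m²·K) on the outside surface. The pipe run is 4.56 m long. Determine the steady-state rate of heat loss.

For a radial system each layer contributes R = ln(r_out/r_in)/(2πkL); films add R = 1/(hA).
R_stainless steel pipe wall = ln(74/65)/(2π×14.4×4.56) = 3.143×10^-4 K/W
R_mineral wool = ln(139/74)/(2π×0.0355×4.56) = 0.6198 K/W
R_perlite board = ln(184/139)/(2π×0.0512×4.56) = 0.1912 K/W
R_outer film = 1/(h_o·2πr_oL) = 1/(28.4×2π×0.184×4.56) = 0.006679 K/W
R_total = 0.818 K/W
Q = ΔT/R_total = 103/0.818

Q ≈ 126 W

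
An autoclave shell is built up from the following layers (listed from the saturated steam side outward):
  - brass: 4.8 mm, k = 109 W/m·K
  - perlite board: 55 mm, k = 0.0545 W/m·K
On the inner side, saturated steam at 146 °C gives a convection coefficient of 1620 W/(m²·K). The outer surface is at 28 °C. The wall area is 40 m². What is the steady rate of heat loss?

Q ≈ 4670 W

Model the wall as resistances in series:
R_inner film = 1/(h_i·A) = 1/(1620×40) = 1.543×10^-5 K/W
R_brass = L/(kA) = 0.0048/(109×40) = 1.101×10^-6 K/W
R_perlite board = L/(kA) = 0.055/(0.0545×40) = 0.02523 K/W
R_total = 0.02525 K/W
Q = ΔT / R_total = 118 / 0.02525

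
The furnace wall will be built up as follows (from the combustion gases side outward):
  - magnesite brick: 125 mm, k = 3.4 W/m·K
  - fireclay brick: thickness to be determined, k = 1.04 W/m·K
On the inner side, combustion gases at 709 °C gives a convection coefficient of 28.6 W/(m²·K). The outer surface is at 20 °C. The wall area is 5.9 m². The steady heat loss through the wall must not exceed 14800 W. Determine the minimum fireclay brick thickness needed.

Series thermal resistances:
R_inner film = 1/(h_i·A) = 1/(28.6×5.9) = 0.005926 K/W
R_magnesite brick = L/(kA) = 0.125/(3.4×5.9) = 0.006231 K/W
Sum of the known resistances R_other = 0.01216 K/W
Required total resistance R_tot = ΔT/Q_allow = 689/14800 = 0.04655 K/W
R_fireclay brick = R_tot − R_other = 0.0344 K/W
L = R·k·A = 0.0344×1.04×5.9

L ≈ 211 mm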